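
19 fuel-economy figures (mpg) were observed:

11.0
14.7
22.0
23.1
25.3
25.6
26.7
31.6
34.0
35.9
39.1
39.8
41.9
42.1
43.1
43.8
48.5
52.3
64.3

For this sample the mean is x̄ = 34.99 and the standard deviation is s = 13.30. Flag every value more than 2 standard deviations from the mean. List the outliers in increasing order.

64.3

Cutoffs at x̄ ± 2s: 34.99 ± 2·13.30 = [8.39, 61.59].
64.3: z = 2.20, |z| > 2 → outlier.
Every other value lies within [8.39, 61.59].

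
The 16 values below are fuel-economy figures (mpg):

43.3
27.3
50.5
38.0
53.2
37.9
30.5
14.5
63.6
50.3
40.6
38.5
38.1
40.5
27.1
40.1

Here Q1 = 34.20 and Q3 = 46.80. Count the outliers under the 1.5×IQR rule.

IQR = 12.60; fences at 34.20 − 18.90 = 15.30 and 46.80 + 18.90 = 65.70.
Outside the cutoffs: 14.5.

1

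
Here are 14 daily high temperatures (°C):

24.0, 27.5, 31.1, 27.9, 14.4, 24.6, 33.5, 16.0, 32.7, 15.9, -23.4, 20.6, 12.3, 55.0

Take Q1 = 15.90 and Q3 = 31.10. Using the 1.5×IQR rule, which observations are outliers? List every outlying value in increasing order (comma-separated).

-23.4, 55.0

IQR = Q3 − Q1 = 31.10 − 15.90 = 15.20.
Lower fence = Q1 − 1.5·IQR = 15.90 − 22.80 = -6.90.
Upper fence = Q3 + 1.5·IQR = 31.10 + 22.80 = 53.90.
-23.4 < -6.90 → outlier.
55.0 > 53.90 → outlier.
All remaining values lie within [-6.90, 53.90].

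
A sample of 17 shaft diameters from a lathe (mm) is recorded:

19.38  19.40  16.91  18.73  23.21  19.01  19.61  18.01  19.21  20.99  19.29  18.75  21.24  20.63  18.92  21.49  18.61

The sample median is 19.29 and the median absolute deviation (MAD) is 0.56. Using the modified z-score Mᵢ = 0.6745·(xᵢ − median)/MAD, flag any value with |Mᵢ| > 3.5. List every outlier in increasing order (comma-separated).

23.21

|Mᵢ| > 3.5 ⇔ |xᵢ − 19.29| > 3.5·0.56/0.6745 = 2.91.
So outliers lie outside [16.38, 22.20].
23.21: M = 4.72 → outlier.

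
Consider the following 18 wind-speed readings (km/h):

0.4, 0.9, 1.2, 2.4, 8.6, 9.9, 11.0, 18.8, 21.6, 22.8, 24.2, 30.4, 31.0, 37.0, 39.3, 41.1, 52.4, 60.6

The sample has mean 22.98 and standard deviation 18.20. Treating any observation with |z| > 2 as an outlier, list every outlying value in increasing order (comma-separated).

60.6

Cutoffs at x̄ ± 2s: 22.98 ± 2·18.20 = [-13.42, 59.38].
60.6: z = 2.07, |z| > 2 → outlier.
Every other value lies within [-13.42, 59.38].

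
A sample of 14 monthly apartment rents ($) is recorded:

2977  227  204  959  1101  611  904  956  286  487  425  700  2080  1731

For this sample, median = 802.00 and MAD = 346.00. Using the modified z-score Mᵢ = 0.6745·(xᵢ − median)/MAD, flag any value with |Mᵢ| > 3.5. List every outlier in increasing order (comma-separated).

2977

|Mᵢ| > 3.5 ⇔ |xᵢ − 802.00| > 3.5·346.00/0.6745 = 1795.40.
So outliers lie outside [-993.40, 2597.40].
2977: M = 4.24 → outlier.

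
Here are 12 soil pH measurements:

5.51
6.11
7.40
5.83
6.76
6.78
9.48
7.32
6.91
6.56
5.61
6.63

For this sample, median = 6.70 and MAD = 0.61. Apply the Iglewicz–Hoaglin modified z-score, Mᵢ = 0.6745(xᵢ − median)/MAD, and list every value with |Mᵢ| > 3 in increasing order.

|Mᵢ| > 3 ⇔ |xᵢ − 6.70| > 3·0.61/0.6745 = 2.71.
So outliers lie outside [3.99, 9.41].
9.48: M = 3.07 → outlier.

9.48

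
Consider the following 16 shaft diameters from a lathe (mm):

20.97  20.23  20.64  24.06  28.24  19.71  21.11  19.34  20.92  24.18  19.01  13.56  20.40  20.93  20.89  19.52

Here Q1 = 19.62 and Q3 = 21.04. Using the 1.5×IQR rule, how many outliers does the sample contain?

4

IQR = 1.42; fences at 19.62 − 2.13 = 17.49 and 21.04 + 2.13 = 23.17.
Outside the cutoffs: 13.56, 24.06, 24.18, 28.24.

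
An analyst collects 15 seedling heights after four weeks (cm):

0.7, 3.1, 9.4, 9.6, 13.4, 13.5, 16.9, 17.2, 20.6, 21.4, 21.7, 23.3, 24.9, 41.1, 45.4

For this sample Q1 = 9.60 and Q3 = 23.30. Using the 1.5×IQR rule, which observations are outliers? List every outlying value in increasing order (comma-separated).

IQR = Q3 − Q1 = 23.30 − 9.60 = 13.70.
Lower fence = Q1 − 1.5·IQR = 9.60 − 20.55 = -10.95.
Upper fence = Q3 + 1.5·IQR = 23.30 + 20.55 = 43.85.
45.4 > 43.85 → outlier.
All remaining values lie within [-10.95, 43.85].

45.4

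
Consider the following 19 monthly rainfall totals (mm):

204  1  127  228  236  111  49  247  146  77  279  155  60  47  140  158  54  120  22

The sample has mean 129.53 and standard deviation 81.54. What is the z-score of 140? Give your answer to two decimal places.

z = (140 − 129.53) / 81.54 = 0.13.

0.13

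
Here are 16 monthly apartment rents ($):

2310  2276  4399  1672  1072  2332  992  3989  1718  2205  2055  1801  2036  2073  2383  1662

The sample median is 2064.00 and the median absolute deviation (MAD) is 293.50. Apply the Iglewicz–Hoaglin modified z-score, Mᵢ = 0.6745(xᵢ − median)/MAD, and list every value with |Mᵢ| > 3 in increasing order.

3989, 4399

|Mᵢ| > 3 ⇔ |xᵢ − 2064.00| > 3·293.50/0.6745 = 1305.41.
So outliers lie outside [758.59, 3369.41].
3989: M = 4.42 → outlier.
4399: M = 5.37 → outlier.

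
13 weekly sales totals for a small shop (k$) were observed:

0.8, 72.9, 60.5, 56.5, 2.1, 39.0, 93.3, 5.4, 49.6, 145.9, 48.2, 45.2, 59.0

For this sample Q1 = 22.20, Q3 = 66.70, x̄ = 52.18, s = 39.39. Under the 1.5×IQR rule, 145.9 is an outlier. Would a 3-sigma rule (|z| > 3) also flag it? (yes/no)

z = (145.9 − 52.18) / 39.39 = 2.38.
|z| = 2.38 ≤ 3.

no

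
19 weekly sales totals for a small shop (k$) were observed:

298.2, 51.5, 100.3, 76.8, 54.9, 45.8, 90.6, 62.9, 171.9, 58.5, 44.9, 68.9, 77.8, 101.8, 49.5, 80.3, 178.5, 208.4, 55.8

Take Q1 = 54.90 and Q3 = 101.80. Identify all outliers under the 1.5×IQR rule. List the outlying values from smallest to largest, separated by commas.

IQR = Q3 − Q1 = 101.80 − 54.90 = 46.90.
Lower fence = Q1 − 1.5·IQR = 54.90 − 70.35 = -15.45.
Upper fence = Q3 + 1.5·IQR = 101.80 + 70.35 = 172.15.
178.5 > 172.15 → outlier.
208.4 > 172.15 → outlier.
298.2 > 172.15 → outlier.
All remaining values lie within [-15.45, 172.15].

178.5, 208.4, 298.2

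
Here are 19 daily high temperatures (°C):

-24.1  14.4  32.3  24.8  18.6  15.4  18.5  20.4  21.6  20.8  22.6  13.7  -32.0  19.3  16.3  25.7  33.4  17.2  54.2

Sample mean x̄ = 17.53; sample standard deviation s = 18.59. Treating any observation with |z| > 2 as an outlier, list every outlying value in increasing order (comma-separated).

Cutoffs at x̄ ± 2s: 17.53 ± 2·18.59 = [-19.65, 54.71].
-32.0: z = -2.66, |z| > 2 → outlier.
-24.1: z = -2.24, |z| > 2 → outlier.
Every other value lies within [-19.65, 54.71].

-32.0, -24.1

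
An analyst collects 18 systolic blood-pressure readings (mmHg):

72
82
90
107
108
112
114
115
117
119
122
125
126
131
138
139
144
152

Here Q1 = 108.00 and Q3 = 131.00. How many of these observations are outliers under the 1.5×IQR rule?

IQR = 23.00; fences at 108.00 − 34.50 = 73.50 and 131.00 + 34.50 = 165.50.
Outside the cutoffs: 72.

1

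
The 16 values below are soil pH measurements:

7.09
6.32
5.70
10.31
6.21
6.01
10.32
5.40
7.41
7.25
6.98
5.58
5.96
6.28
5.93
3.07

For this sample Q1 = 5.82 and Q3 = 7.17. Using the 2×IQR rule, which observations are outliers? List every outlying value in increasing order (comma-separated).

IQR = Q3 − Q1 = 7.17 − 5.82 = 1.35.
Lower fence = Q1 − 2·IQR = 5.82 − 2.70 = 3.12.
Upper fence = Q3 + 2·IQR = 7.17 + 2.70 = 9.87.
3.07 < 3.12 → outlier.
10.31 > 9.87 → outlier.
10.32 > 9.87 → outlier.
All remaining values lie within [3.12, 9.87].

3.07, 10.31, 10.32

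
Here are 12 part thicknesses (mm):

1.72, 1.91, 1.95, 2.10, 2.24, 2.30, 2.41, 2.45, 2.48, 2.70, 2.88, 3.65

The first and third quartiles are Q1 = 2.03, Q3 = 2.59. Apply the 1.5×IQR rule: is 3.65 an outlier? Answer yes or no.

IQR = Q3 − Q1 = 2.59 − 2.03 = 0.56.
Lower fence = Q1 − 1.5·IQR = 2.03 − 0.84 = 1.19.
Upper fence = Q3 + 1.5·IQR = 2.59 + 0.84 = 3.43.
3.65 lies above the upper fence.

yes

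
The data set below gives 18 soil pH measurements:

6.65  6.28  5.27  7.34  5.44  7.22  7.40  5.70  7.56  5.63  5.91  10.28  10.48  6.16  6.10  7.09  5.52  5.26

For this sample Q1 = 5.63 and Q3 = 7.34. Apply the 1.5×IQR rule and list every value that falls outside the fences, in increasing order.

IQR = Q3 − Q1 = 7.34 − 5.63 = 1.71.
Lower fence = Q1 − 1.5·IQR = 5.63 − 2.565 = 3.065.
Upper fence = Q3 + 1.5·IQR = 7.34 + 2.565 = 9.905.
10.28 > 9.905 → outlier.
10.48 > 9.905 → outlier.
All remaining values lie within [3.065, 9.905].

10.28, 10.48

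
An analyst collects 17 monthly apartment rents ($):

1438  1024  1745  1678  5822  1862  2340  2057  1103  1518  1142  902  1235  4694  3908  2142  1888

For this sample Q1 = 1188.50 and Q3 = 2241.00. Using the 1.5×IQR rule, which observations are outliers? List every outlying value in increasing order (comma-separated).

3908, 4694, 5822

IQR = Q3 − Q1 = 2241.00 − 1188.50 = 1052.50.
Lower fence = Q1 − 1.5·IQR = 1188.50 − 1578.75 = -390.25.
Upper fence = Q3 + 1.5·IQR = 2241.00 + 1578.75 = 3819.75.
3908 > 3819.75 → outlier.
4694 > 3819.75 → outlier.
5822 > 3819.75 → outlier.
All remaining values lie within [-390.25, 3819.75].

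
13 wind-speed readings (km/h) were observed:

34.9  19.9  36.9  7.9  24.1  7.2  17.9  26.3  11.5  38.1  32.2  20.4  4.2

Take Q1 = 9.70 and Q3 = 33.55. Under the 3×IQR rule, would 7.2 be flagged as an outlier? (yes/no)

IQR = Q3 − Q1 = 33.55 − 9.70 = 23.85.
Lower fence = Q1 − 3·IQR = 9.70 − 71.55 = -61.85.
Upper fence = Q3 + 3·IQR = 33.55 + 71.55 = 105.10.
7.2 lies within [-61.85, 105.10].

no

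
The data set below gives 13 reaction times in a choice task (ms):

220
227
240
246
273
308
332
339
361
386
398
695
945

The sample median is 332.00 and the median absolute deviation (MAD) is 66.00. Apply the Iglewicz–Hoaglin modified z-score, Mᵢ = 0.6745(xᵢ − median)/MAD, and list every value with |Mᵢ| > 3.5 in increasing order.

|Mᵢ| > 3.5 ⇔ |xᵢ − 332.00| > 3.5·66.00/0.6745 = 342.48.
So outliers lie outside [-10.48, 674.48].
695: M = 3.71 → outlier.
945: M = 6.26 → outlier.

695, 945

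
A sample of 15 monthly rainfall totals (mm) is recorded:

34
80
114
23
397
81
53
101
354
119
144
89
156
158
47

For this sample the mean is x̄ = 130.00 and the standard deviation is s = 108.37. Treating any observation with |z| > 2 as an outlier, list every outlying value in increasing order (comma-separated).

Cutoffs at x̄ ± 2s: 130.00 ± 2·108.37 = [-86.74, 346.74].
354: z = 2.07, |z| > 2 → outlier.
397: z = 2.46, |z| > 2 → outlier.
Every other value lies within [-86.74, 346.74].

354, 397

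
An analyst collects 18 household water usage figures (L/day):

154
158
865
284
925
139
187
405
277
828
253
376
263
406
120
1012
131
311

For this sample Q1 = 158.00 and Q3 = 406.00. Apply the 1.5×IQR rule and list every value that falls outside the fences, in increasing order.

828, 865, 925, 1012

IQR = Q3 − Q1 = 406.00 − 158.00 = 248.00.
Lower fence = Q1 − 1.5·IQR = 158.00 − 372.00 = -214.00.
Upper fence = Q3 + 1.5·IQR = 406.00 + 372.00 = 778.00.
828 > 778.00 → outlier.
865 > 778.00 → outlier.
925 > 778.00 → outlier.
1012 > 778.00 → outlier.
All remaining values lie within [-214.00, 778.00].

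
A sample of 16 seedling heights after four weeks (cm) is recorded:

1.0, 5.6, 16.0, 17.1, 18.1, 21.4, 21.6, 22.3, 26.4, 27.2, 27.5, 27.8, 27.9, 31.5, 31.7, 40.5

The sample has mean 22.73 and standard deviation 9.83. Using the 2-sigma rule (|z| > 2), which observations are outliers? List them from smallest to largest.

1.0

Cutoffs at x̄ ± 2s: 22.73 ± 2·9.83 = [3.07, 42.39].
1.0: z = -2.21, |z| > 2 → outlier.
Every other value lies within [3.07, 42.39].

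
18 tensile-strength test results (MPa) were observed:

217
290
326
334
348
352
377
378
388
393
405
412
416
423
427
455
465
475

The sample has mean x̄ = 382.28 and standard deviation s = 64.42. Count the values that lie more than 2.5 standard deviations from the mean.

Cutoffs: x̄ ± 2.5s = [221.23, 543.33].
Outside the cutoffs: 217.

1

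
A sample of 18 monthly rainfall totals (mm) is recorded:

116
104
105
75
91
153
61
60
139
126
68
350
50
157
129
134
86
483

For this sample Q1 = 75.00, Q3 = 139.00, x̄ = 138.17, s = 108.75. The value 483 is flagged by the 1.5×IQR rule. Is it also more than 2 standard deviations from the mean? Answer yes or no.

z = (483 − 138.17) / 108.75 = 3.17.
|z| = 3.17 > 2.

yes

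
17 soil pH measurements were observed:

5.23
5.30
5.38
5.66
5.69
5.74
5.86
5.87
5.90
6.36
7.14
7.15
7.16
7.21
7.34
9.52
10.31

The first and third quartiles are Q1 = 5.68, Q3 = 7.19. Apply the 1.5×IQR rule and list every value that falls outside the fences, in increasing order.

IQR = Q3 − Q1 = 7.19 − 5.68 = 1.51.
Lower fence = Q1 − 1.5·IQR = 5.68 − 2.265 = 3.415.
Upper fence = Q3 + 1.5·IQR = 7.19 + 2.265 = 9.455.
9.52 > 9.455 → outlier.
10.31 > 9.455 → outlier.
All remaining values lie within [3.415, 9.455].

9.52, 10.31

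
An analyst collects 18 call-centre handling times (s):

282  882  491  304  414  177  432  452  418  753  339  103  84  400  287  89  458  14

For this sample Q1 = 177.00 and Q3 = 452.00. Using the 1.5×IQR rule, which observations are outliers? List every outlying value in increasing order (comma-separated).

IQR = Q3 − Q1 = 452.00 − 177.00 = 275.00.
Lower fence = Q1 − 1.5·IQR = 177.00 − 412.50 = -235.50.
Upper fence = Q3 + 1.5·IQR = 452.00 + 412.50 = 864.50.
882 > 864.50 → outlier.
All remaining values lie within [-235.50, 864.50].

882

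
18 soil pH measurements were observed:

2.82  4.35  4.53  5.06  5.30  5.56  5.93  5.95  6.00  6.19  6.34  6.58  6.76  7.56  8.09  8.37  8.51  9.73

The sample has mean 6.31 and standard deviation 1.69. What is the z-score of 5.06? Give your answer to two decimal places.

z = (5.06 − 6.31) / 1.69 = -0.74.

-0.74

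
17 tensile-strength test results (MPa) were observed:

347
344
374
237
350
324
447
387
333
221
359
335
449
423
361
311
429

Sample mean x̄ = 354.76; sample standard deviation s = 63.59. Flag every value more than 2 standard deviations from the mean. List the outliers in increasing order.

221

Cutoffs at x̄ ± 2s: 354.76 ± 2·63.59 = [227.58, 481.94].
221: z = -2.10, |z| > 2 → outlier.
Every other value lies within [227.58, 481.94].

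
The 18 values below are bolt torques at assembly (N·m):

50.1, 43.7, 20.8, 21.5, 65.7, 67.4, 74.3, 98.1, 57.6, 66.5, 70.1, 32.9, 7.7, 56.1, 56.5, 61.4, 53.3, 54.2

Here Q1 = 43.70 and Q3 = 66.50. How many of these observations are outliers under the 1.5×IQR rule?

1

IQR = 22.80; fences at 43.70 − 34.20 = 9.50 and 66.50 + 34.20 = 100.70.
Outside the cutoffs: 7.7.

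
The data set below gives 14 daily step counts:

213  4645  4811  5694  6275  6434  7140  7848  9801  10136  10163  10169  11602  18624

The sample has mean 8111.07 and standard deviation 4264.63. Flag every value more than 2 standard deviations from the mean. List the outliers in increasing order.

Cutoffs at x̄ ± 2s: 8111.07 ± 2·4264.63 = [-418.19, 16640.33].
18624: z = 2.47, |z| > 2 → outlier.
Every other value lies within [-418.19, 16640.33].

18624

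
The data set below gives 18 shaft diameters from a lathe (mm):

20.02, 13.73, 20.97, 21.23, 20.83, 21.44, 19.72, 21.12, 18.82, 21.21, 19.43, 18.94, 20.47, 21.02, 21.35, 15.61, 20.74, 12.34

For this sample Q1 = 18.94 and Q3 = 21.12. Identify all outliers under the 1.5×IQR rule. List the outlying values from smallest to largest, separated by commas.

12.34, 13.73, 15.61

IQR = Q3 − Q1 = 21.12 − 18.94 = 2.18.
Lower fence = Q1 − 1.5·IQR = 18.94 − 3.27 = 15.67.
Upper fence = Q3 + 1.5·IQR = 21.12 + 3.27 = 24.39.
12.34 < 15.67 → outlier.
13.73 < 15.67 → outlier.
15.61 < 15.67 → outlier.
All remaining values lie within [15.67, 24.39].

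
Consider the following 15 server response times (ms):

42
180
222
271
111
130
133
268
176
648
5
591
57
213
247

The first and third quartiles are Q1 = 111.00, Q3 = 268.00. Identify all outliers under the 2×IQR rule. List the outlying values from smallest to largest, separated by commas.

591, 648

IQR = Q3 − Q1 = 268.00 − 111.00 = 157.00.
Lower fence = Q1 − 2·IQR = 111.00 − 314.00 = -203.00.
Upper fence = Q3 + 2·IQR = 268.00 + 314.00 = 582.00.
591 > 582.00 → outlier.
648 > 582.00 → outlier.
All remaining values lie within [-203.00, 582.00].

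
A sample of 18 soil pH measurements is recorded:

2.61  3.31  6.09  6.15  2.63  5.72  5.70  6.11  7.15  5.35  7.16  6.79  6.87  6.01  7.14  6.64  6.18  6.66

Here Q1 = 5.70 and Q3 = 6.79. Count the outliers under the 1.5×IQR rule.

IQR = 1.09; fences at 5.70 − 1.635 = 4.065 and 6.79 + 1.635 = 8.425.
Outside the cutoffs: 2.61, 2.63, 3.31.

3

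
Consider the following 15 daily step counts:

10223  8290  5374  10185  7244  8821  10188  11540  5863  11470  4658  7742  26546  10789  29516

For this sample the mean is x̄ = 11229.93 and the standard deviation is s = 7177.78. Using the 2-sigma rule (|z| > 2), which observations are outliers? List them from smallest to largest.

Cutoffs at x̄ ± 2s: 11229.93 ± 2·7177.78 = [-3125.63, 25585.49].
26546: z = 2.13, |z| > 2 → outlier.
29516: z = 2.55, |z| > 2 → outlier.
Every other value lies within [-3125.63, 25585.49].

26546, 29516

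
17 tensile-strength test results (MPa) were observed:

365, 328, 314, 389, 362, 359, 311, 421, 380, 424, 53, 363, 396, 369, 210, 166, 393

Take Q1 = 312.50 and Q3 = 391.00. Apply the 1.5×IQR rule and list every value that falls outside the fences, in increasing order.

IQR = Q3 − Q1 = 391.00 − 312.50 = 78.50.
Lower fence = Q1 − 1.5·IQR = 312.50 − 117.75 = 194.75.
Upper fence = Q3 + 1.5·IQR = 391.00 + 117.75 = 508.75.
53 < 194.75 → outlier.
166 < 194.75 → outlier.
All remaining values lie within [194.75, 508.75].

53, 166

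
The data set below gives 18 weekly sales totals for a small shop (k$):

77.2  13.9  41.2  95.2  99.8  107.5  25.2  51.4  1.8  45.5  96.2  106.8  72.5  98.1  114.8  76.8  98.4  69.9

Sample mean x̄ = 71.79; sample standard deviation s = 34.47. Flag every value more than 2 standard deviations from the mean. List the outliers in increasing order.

1.8

Cutoffs at x̄ ± 2s: 71.79 ± 2·34.47 = [2.85, 140.73].
1.8: z = -2.03, |z| > 2 → outlier.
Every other value lies within [2.85, 140.73].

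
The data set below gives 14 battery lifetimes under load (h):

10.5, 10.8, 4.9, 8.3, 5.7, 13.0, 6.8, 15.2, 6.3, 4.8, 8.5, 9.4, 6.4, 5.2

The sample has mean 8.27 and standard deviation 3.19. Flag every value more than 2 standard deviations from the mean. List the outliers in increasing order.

Cutoffs at x̄ ± 2s: 8.27 ± 2·3.19 = [1.89, 14.65].
15.2: z = 2.17, |z| > 2 → outlier.
Every other value lies within [1.89, 14.65].

15.2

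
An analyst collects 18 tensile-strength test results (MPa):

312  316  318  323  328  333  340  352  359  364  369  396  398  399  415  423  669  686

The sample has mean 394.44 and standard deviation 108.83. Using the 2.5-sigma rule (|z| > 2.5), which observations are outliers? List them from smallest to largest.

Cutoffs at x̄ ± 2.5s: 394.44 ± 2.5·108.83 = [122.365, 666.515].
669: z = 2.52, |z| > 2.5 → outlier.
686: z = 2.68, |z| > 2.5 → outlier.
Every other value lies within [122.365, 666.515].

669, 686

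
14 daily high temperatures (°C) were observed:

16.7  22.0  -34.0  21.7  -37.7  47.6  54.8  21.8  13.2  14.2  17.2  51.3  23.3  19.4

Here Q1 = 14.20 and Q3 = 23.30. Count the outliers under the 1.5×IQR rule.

5

IQR = 9.10; fences at 14.20 − 13.65 = 0.55 and 23.30 + 13.65 = 36.95.
Outside the cutoffs: -37.7, -34.0, 47.6, 51.3, 54.8.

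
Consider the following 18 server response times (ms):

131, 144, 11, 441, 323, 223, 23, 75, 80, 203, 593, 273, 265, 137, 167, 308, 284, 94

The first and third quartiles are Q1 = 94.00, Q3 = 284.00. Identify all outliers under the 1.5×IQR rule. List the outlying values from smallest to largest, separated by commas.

593

IQR = Q3 − Q1 = 284.00 − 94.00 = 190.00.
Lower fence = Q1 − 1.5·IQR = 94.00 − 285.00 = -191.00.
Upper fence = Q3 + 1.5·IQR = 284.00 + 285.00 = 569.00.
593 > 569.00 → outlier.
All remaining values lie within [-191.00, 569.00].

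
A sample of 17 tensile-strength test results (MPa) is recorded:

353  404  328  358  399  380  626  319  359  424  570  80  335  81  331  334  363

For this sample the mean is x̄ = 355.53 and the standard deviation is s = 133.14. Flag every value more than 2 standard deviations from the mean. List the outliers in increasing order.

Cutoffs at x̄ ± 2s: 355.53 ± 2·133.14 = [89.25, 621.81].
80: z = -2.07, |z| > 2 → outlier.
81: z = -2.06, |z| > 2 → outlier.
626: z = 2.03, |z| > 2 → outlier.
Every other value lies within [89.25, 621.81].

80, 81, 626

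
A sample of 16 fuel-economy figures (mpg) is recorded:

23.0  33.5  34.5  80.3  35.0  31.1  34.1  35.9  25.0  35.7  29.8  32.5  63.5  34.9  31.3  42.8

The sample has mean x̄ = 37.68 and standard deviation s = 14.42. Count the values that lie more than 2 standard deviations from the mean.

1

Cutoffs: x̄ ± 2s = [8.84, 66.52].
Outside the cutoffs: 80.3.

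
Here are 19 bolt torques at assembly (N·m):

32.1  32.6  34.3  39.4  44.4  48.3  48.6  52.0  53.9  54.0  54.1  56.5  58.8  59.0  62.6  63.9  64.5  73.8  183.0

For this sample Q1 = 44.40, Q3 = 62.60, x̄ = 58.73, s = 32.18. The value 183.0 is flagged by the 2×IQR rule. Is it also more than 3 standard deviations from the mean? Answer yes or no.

yes

z = (183.0 − 58.73) / 32.18 = 3.86.
|z| = 3.86 > 3.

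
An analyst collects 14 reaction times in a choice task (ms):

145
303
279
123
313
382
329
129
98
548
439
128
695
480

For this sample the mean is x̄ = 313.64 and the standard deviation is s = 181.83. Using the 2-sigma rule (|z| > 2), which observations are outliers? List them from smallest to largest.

695

Cutoffs at x̄ ± 2s: 313.64 ± 2·181.83 = [-50.02, 677.30].
695: z = 2.10, |z| > 2 → outlier.
Every other value lies within [-50.02, 677.30].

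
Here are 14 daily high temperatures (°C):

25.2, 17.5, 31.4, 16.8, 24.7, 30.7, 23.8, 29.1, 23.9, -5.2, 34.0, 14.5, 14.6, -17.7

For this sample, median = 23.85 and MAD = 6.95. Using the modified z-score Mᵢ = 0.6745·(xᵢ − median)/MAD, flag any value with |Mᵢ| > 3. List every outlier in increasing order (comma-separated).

|Mᵢ| > 3 ⇔ |xᵢ − 23.85| > 3·6.95/0.6745 = 30.91.
So outliers lie outside [-7.06, 54.76].
-17.7: M = -4.03 → outlier.

-17.7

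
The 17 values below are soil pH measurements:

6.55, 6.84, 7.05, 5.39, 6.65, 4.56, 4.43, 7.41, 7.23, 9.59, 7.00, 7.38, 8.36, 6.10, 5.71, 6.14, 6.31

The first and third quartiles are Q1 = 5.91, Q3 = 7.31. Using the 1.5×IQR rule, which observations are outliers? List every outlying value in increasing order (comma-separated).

IQR = Q3 − Q1 = 7.31 − 5.91 = 1.40.
Lower fence = Q1 − 1.5·IQR = 5.91 − 2.10 = 3.81.
Upper fence = Q3 + 1.5·IQR = 7.31 + 2.10 = 9.41.
9.59 > 9.41 → outlier.
All remaining values lie within [3.81, 9.41].

9.59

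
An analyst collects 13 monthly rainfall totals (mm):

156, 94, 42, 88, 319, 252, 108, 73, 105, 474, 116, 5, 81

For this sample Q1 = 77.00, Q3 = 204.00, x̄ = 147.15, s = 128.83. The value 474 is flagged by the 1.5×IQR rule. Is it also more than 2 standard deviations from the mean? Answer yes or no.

z = (474 − 147.15) / 128.83 = 2.54.
|z| = 2.54 > 2.

yes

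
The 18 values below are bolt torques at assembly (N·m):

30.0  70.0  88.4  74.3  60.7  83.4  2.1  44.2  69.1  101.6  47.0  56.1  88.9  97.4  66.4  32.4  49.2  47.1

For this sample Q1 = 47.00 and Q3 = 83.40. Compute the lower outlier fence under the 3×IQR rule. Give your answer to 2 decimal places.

IQR = Q3 − Q1 = 83.40 − 47.00 = 36.40.
Lower fence = Q1 − 3·IQR = 47.00 − 109.20 = -62.20.
Upper fence = Q3 + 3·IQR = 83.40 + 109.20 = 192.60.

-62.20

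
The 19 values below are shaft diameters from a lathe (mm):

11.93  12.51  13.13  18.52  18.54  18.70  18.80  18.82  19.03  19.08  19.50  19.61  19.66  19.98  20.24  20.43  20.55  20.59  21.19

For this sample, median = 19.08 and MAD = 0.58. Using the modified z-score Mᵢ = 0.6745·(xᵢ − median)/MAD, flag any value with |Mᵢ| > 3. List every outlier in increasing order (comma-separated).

|Mᵢ| > 3 ⇔ |xᵢ − 19.08| > 3·0.58/0.6745 = 2.58.
So outliers lie outside [16.50, 21.66].
11.93: M = -8.31 → outlier.
12.51: M = -7.64 → outlier.
13.13: M = -6.92 → outlier.

11.93, 12.51, 13.13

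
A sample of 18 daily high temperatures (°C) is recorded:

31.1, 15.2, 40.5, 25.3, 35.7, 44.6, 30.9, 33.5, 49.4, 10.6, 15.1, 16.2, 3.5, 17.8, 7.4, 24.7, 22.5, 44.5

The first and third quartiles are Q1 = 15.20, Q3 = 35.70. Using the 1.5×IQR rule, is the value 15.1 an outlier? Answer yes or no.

no

IQR = Q3 − Q1 = 35.70 − 15.20 = 20.50.
Lower fence = Q1 − 1.5·IQR = 15.20 − 30.75 = -15.55.
Upper fence = Q3 + 1.5·IQR = 35.70 + 30.75 = 66.45.
15.1 lies within [-15.55, 66.45].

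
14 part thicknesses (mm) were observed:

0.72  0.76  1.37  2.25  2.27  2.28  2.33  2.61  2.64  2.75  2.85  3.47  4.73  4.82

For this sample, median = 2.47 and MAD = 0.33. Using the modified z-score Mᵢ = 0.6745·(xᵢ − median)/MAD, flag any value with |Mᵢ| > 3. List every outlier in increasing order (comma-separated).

0.72, 0.76, 4.73, 4.82

|Mᵢ| > 3 ⇔ |xᵢ − 2.47| > 3·0.33/0.6745 = 1.47.
So outliers lie outside [1.00, 3.94].
0.72: M = -3.58 → outlier.
0.76: M = -3.50 → outlier.
4.73: M = 4.62 → outlier.
4.82: M = 4.80 → outlier.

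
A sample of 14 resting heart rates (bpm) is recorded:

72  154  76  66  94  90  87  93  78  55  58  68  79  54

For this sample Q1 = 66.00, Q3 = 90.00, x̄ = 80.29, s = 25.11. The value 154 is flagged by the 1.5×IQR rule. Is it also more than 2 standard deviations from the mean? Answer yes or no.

yes

z = (154 − 80.29) / 25.11 = 2.94.
|z| = 2.94 > 2.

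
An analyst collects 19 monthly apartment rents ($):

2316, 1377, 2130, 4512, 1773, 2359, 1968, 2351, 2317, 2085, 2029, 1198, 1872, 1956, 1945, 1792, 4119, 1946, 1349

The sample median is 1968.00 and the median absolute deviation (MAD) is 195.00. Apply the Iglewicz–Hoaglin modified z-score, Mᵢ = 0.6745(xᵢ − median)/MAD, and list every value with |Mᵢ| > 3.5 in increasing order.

4119, 4512

|Mᵢ| > 3.5 ⇔ |xᵢ − 1968.00| > 3.5·195.00/0.6745 = 1011.86.
So outliers lie outside [956.14, 2979.86].
4119: M = 7.44 → outlier.
4512: M = 8.80 → outlier.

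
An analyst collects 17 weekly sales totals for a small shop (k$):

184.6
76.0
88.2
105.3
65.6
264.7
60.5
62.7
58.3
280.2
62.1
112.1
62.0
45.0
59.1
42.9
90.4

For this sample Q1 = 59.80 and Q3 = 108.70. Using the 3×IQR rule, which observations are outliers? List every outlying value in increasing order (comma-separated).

264.7, 280.2

IQR = Q3 − Q1 = 108.70 − 59.80 = 48.90.
Lower fence = Q1 − 3·IQR = 59.80 − 146.70 = -86.90.
Upper fence = Q3 + 3·IQR = 108.70 + 146.70 = 255.40.
264.7 > 255.40 → outlier.
280.2 > 255.40 → outlier.
All remaining values lie within [-86.90, 255.40].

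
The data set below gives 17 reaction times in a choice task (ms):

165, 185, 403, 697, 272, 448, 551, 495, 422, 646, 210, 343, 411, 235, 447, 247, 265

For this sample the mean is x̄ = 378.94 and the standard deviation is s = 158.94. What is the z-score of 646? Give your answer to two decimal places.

z = (646 − 378.94) / 158.94 = 1.68.

1.68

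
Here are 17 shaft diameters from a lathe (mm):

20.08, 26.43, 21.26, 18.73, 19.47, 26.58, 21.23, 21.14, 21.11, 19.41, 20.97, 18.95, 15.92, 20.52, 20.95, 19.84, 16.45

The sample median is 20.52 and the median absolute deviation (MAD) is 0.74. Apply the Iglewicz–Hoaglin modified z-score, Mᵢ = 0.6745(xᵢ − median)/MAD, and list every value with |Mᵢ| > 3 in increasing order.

|Mᵢ| > 3 ⇔ |xᵢ − 20.52| > 3·0.74/0.6745 = 3.29.
So outliers lie outside [17.23, 23.81].
15.92: M = -4.19 → outlier.
16.45: M = -3.71 → outlier.
26.43: M = 5.39 → outlier.
26.58: M = 5.52 → outlier.

15.92, 16.45, 26.43, 26.58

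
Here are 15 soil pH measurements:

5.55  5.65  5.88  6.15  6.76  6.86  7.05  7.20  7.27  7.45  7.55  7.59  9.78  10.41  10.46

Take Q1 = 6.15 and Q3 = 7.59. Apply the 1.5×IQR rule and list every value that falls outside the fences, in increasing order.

9.78, 10.41, 10.46

IQR = Q3 − Q1 = 7.59 − 6.15 = 1.44.
Lower fence = Q1 − 1.5·IQR = 6.15 − 2.16 = 3.99.
Upper fence = Q3 + 1.5·IQR = 7.59 + 2.16 = 9.75.
9.78 > 9.75 → outlier.
10.41 > 9.75 → outlier.
10.46 > 9.75 → outlier.
All remaining values lie within [3.99, 9.75].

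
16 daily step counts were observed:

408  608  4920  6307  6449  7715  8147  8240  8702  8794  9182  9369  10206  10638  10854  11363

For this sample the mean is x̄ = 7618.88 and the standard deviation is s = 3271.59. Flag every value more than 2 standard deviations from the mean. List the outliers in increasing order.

408, 608

Cutoffs at x̄ ± 2s: 7618.88 ± 2·3271.59 = [1075.70, 14162.06].
408: z = -2.20, |z| > 2 → outlier.
608: z = -2.14, |z| > 2 → outlier.
Every other value lies within [1075.70, 14162.06].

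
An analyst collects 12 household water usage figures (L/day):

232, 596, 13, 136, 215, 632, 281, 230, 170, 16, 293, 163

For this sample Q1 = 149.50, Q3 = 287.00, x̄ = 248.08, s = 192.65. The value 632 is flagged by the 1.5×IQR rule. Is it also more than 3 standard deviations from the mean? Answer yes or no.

no

z = (632 − 248.08) / 192.65 = 1.99.
|z| = 1.99 ≤ 3.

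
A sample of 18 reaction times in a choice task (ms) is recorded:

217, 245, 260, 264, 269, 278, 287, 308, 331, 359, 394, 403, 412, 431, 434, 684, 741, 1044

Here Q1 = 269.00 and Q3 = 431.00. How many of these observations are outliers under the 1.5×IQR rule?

IQR = 162.00; fences at 269.00 − 243.00 = 26.00 and 431.00 + 243.00 = 674.00.
Outside the cutoffs: 684, 741, 1044.

3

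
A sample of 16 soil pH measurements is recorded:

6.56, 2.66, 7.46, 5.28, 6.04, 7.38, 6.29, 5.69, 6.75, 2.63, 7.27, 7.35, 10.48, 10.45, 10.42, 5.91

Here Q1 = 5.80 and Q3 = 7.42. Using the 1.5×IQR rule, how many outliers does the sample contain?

IQR = 1.62; fences at 5.80 − 2.43 = 3.37 and 7.42 + 2.43 = 9.85.
Outside the cutoffs: 2.63, 2.66, 10.42, 10.45, 10.48.

5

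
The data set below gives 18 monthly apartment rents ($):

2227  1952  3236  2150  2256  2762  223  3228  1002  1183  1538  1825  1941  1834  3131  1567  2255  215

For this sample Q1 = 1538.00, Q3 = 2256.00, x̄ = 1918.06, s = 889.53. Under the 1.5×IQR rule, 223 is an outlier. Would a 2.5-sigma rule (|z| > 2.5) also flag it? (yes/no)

no

z = (223 − 1918.06) / 889.53 = -1.91.
|z| = 1.91 ≤ 2.5.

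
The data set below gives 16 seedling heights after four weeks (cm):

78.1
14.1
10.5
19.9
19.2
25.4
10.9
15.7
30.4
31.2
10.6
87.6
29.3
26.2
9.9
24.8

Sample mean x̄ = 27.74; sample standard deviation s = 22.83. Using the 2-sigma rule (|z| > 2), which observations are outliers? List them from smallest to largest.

78.1, 87.6

Cutoffs at x̄ ± 2s: 27.74 ± 2·22.83 = [-17.92, 73.40].
78.1: z = 2.21, |z| > 2 → outlier.
87.6: z = 2.62, |z| > 2 → outlier.
Every other value lies within [-17.92, 73.40].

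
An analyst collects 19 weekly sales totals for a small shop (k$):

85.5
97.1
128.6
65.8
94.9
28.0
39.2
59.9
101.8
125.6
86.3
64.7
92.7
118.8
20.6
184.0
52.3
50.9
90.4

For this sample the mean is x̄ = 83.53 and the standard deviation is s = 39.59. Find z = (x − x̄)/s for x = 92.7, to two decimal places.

0.23

z = (92.7 − 83.53) / 39.59 = 0.23.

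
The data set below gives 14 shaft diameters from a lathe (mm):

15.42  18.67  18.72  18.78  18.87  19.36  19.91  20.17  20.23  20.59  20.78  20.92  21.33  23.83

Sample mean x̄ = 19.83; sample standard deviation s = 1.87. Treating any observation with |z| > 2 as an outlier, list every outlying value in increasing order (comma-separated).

Cutoffs at x̄ ± 2s: 19.83 ± 2·1.87 = [16.09, 23.57].
15.42: z = -2.36, |z| > 2 → outlier.
23.83: z = 2.14, |z| > 2 → outlier.
Every other value lies within [16.09, 23.57].

15.42, 23.83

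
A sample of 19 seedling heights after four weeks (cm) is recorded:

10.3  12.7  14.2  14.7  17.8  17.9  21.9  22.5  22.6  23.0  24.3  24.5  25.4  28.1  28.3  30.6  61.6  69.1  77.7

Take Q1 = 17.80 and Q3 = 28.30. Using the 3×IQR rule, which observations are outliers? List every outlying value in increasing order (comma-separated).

61.6, 69.1, 77.7

IQR = Q3 − Q1 = 28.30 − 17.80 = 10.50.
Lower fence = Q1 − 3·IQR = 17.80 − 31.50 = -13.70.
Upper fence = Q3 + 3·IQR = 28.30 + 31.50 = 59.80.
61.6 > 59.80 → outlier.
69.1 > 59.80 → outlier.
77.7 > 59.80 → outlier.
All remaining values lie within [-13.70, 59.80].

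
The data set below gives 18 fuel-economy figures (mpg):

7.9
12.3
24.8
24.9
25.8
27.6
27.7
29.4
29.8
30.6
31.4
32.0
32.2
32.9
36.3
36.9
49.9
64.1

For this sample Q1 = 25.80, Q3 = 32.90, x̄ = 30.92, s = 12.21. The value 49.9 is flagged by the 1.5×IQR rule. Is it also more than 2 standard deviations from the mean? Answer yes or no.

z = (49.9 − 30.92) / 12.21 = 1.55.
|z| = 1.55 ≤ 2.

no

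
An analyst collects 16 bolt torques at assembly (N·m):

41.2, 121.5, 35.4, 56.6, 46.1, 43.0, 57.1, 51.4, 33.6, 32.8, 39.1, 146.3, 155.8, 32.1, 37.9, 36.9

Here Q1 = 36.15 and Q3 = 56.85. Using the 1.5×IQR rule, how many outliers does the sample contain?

3

IQR = 20.70; fences at 36.15 − 31.05 = 5.10 and 56.85 + 31.05 = 87.90.
Outside the cutoffs: 121.5, 146.3, 155.8.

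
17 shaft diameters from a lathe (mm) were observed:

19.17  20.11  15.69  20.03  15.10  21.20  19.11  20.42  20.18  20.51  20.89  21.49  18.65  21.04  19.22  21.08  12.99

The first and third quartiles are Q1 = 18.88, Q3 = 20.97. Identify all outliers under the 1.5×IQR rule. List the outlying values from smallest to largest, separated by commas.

IQR = Q3 − Q1 = 20.97 − 18.88 = 2.09.
Lower fence = Q1 − 1.5·IQR = 18.88 − 3.135 = 15.745.
Upper fence = Q3 + 1.5·IQR = 20.97 + 3.135 = 24.105.
12.99 < 15.745 → outlier.
15.10 < 15.745 → outlier.
15.69 < 15.745 → outlier.
All remaining values lie within [15.745, 24.105].

12.99, 15.10, 15.69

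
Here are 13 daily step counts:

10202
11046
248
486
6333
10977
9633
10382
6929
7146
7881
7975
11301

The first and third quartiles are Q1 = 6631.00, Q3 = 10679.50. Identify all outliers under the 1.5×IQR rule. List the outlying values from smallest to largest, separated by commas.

IQR = Q3 − Q1 = 10679.50 − 6631.00 = 4048.50.
Lower fence = Q1 − 1.5·IQR = 6631.00 − 6072.75 = 558.25.
Upper fence = Q3 + 1.5·IQR = 10679.50 + 6072.75 = 16752.25.
248 < 558.25 → outlier.
486 < 558.25 → outlier.
All remaining values lie within [558.25, 16752.25].

248, 486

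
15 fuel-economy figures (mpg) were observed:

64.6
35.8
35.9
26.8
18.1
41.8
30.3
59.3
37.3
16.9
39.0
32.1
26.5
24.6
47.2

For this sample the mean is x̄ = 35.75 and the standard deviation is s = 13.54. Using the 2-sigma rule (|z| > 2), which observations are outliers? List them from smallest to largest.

Cutoffs at x̄ ± 2s: 35.75 ± 2·13.54 = [8.67, 62.83].
64.6: z = 2.13, |z| > 2 → outlier.
Every other value lies within [8.67, 62.83].

64.6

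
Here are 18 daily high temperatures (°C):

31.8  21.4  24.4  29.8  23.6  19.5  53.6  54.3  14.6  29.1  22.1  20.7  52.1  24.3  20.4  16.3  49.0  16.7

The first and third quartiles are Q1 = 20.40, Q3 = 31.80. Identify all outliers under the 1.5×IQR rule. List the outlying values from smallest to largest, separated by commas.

IQR = Q3 − Q1 = 31.80 − 20.40 = 11.40.
Lower fence = Q1 − 1.5·IQR = 20.40 − 17.10 = 3.30.
Upper fence = Q3 + 1.5·IQR = 31.80 + 17.10 = 48.90.
49.0 > 48.90 → outlier.
52.1 > 48.90 → outlier.
53.6 > 48.90 → outlier.
54.3 > 48.90 → outlier.
All remaining values lie within [3.30, 48.90].

49.0, 52.1, 53.6, 54.3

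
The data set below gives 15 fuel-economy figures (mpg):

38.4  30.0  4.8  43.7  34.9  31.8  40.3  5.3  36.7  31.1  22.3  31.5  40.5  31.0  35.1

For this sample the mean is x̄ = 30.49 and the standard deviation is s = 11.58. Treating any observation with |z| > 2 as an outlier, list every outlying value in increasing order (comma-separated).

Cutoffs at x̄ ± 2s: 30.49 ± 2·11.58 = [7.33, 53.65].
4.8: z = -2.22, |z| > 2 → outlier.
5.3: z = -2.18, |z| > 2 → outlier.
Every other value lies within [7.33, 53.65].

4.8, 5.3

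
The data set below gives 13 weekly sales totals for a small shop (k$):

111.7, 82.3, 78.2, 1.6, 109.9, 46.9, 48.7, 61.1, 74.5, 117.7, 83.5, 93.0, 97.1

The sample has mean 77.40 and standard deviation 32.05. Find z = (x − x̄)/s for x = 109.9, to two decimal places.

1.01

z = (109.9 − 77.40) / 32.05 = 1.01.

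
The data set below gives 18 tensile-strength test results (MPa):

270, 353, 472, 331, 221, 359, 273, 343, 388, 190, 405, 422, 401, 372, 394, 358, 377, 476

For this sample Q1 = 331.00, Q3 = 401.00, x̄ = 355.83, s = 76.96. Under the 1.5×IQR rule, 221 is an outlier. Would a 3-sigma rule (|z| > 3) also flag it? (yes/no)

z = (221 − 355.83) / 76.96 = -1.75.
|z| = 1.75 ≤ 3.

no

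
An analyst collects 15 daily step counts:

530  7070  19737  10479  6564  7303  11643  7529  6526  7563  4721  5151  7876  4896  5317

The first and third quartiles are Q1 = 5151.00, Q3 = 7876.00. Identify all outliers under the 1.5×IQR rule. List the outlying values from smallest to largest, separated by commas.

530, 19737

IQR = Q3 − Q1 = 7876.00 − 5151.00 = 2725.00.
Lower fence = Q1 − 1.5·IQR = 5151.00 − 4087.50 = 1063.50.
Upper fence = Q3 + 1.5·IQR = 7876.00 + 4087.50 = 11963.50.
530 < 1063.50 → outlier.
19737 > 11963.50 → outlier.
All remaining values lie within [1063.50, 11963.50].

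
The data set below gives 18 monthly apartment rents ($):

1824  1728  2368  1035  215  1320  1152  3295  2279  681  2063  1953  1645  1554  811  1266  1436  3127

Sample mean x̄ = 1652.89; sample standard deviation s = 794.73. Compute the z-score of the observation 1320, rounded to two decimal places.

z = (1320 − 1652.89) / 794.73 = -0.42.

-0.42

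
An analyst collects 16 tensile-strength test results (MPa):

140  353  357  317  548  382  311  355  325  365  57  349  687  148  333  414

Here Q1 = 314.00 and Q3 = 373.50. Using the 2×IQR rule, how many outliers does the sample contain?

5

IQR = 59.50; fences at 314.00 − 119.00 = 195.00 and 373.50 + 119.00 = 492.50.
Outside the cutoffs: 57, 140, 148, 548, 687.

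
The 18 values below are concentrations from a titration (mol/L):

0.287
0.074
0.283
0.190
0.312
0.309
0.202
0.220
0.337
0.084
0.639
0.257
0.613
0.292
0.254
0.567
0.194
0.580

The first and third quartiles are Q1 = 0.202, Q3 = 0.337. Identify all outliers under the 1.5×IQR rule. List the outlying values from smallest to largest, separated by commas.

0.567, 0.580, 0.613, 0.639

IQR = Q3 − Q1 = 0.337 − 0.202 = 0.135.
Lower fence = Q1 − 1.5·IQR = 0.202 − 0.2025 = -0.0005.
Upper fence = Q3 + 1.5·IQR = 0.337 + 0.2025 = 0.5395.
0.567 > 0.5395 → outlier.
0.580 > 0.5395 → outlier.
0.613 > 0.5395 → outlier.
0.639 > 0.5395 → outlier.
All remaining values lie within [-0.0005, 0.5395].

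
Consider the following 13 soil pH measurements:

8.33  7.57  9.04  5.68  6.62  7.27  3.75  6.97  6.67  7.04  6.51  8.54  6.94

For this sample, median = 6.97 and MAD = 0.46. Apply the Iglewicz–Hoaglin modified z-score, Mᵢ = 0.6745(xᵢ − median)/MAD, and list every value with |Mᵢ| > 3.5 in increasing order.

3.75

|Mᵢ| > 3.5 ⇔ |xᵢ − 6.97| > 3.5·0.46/0.6745 = 2.39.
So outliers lie outside [4.58, 9.36].
3.75: M = -4.72 → outlier.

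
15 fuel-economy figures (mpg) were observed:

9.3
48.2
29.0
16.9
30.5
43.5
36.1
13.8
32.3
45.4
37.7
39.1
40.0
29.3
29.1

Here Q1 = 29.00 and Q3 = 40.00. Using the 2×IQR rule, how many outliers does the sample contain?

IQR = 11.00; fences at 29.00 − 22.00 = 7.00 and 40.00 + 22.00 = 62.00.
Every value lies within the cutoffs.

0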